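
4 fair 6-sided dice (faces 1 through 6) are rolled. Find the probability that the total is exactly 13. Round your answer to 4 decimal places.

There are 6^4 = 1296 equally likely outcomes.
The number of ordered 4-tuples from {1,…,6} summing to 13 is 140.
P(sum = 13) = 140/1296 = 35/324 ≈ 0.1080.

0.1080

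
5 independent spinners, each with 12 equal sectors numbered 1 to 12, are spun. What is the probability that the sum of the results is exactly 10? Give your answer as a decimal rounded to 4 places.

There are 12^5 = 248832 equally likely outcomes.
The number of ordered 5-tuples from {1,…,12} summing to 10 is 126.
P(sum = 10) = 126/248832 = 7/13824 ≈ 0.0005.

0.0005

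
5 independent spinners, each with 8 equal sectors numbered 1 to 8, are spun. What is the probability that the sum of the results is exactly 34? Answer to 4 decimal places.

0.0064

There are 8^5 = 32768 equally likely outcomes.
The number of ordered 5-tuples from {1,…,8} summing to 34 is 210.
P(sum = 34) = 210/32768 = 105/16384 ≈ 0.0064.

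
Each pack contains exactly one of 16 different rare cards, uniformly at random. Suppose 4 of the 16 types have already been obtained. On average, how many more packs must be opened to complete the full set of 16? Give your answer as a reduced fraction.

172042/3465

Starting from 4 distinct types, each trial gives a new one with probability (16−i)/16 when i types are held, so the wait for the next new type is 16/(16−i).
E = 16/12 + 16/11 + 16/10 + 16/9 + 16/8 + 16/7 + 16/6 + 16/5 + 16/4 + 16/3 + 16/2 + 16/1 = 172042/3465.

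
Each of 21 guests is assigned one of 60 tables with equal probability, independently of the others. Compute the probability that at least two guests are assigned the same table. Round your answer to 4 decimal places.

0.9814

It's easier to compute the probability that all 21 are distinct.
P(all distinct) = 60/60 · 59/60 · ··· · 40/60 ≈ 0.0186.
So the probability of at least one match is 1 − 0.0186 = 0.9814.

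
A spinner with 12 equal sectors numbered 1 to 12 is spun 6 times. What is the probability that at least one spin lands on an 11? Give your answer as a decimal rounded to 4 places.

P(no spin lands on an 11) = (11/12)^6 ≈ 0.5933.
P(at least one) = 1 − 0.5933 = 0.4067.

0.4067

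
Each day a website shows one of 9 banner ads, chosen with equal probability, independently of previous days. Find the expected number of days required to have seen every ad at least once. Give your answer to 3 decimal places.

After i distinct types are collected, each trial gives a new one with probability (9−i)/9, so the expected wait for the next new type is 9/(9−i).
E = 9/9 + 9/8 + 9/7 + 9/6 + 9/5 + 9/4 + 9/3 + 9/2 + 9/1 = 7129/280 ≈ 25.461.

25.461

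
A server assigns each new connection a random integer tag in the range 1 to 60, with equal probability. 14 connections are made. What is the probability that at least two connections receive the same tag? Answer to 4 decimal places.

It's easier to compute the probability that all 14 are distinct.
P(all distinct) = 60/60 · 59/60 · ··· · 47/60 ≈ 0.1930.
So the probability of at least one match is 1 − 0.1930 = 0.8070.

0.8070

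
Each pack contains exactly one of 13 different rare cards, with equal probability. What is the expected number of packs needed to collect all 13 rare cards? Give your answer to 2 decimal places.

41.34

After i distinct types are collected, each trial gives a new one with probability (13−i)/13, so the expected wait for the next new type is 13/(13−i).
E = 13/13 + 13/12 + 13/11 + 13/10 + 13/9 + 13/8 + 13/7 + 13/6 + 13/5 + 13/4 + 13/3 + 13/2 + 13/1 = 1145993/27720 ≈ 41.34.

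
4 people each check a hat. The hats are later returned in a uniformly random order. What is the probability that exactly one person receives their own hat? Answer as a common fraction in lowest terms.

1/3

Choose which one is fixed: C(4,1) = 4 ways.
The remaining 3 must have no fixed point: D(3) = 2.
P = 4·2/24 = 1/3.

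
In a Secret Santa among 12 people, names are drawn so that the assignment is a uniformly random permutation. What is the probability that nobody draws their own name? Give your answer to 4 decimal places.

0.3679

This is the derangement probability: permutations of 12 with no fixed point.
D(12) = 12! · (1 − 1/1! + 1/2! − ··· + (−1)^12/12!) = 176214841.
P = 176214841/479001600 = 16019531/43545600 ≈ 0.3679.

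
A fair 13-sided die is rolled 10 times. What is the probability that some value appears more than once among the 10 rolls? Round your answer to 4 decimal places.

P(all 10 different) = 13/13 · 12/13 · ··· · 4/13 ≈ 0.0075.
P(at least two equal) = 1 − 0.0075 = 0.9925.

0.9925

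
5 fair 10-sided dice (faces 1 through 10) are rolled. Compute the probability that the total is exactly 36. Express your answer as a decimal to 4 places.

0.0271

There are 10^5 = 100000 equally likely outcomes.
The number of ordered 5-tuples from {1,…,10} summing to 36 is 2710.
P(sum = 36) = 2710/100000 = 271/10000 ≈ 0.0271.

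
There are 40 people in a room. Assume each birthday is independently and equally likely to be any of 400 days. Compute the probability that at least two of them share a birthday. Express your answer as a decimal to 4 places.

It's easier to compute the probability that all 40 are distinct.
P(all distinct) = 400/400 · 399/400 · ··· · 361/400 ≈ 0.1330.
So the probability of at least one match is 1 − 0.1330 = 0.8670.

0.8670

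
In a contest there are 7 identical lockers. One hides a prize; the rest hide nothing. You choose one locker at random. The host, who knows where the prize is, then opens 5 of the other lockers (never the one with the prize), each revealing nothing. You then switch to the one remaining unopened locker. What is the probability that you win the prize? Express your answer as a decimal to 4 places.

0.8571

Your original locker holds the prize with probability 1/7, so the other 6 collectively hold it with probability 6/7.
The host can always find 5 empty lockers to open, so the reveals don't change that 6/7; it is now spread over the 1 remaining unopened locker.
P(win by switching) = (6/7) · (1/1) = 6/7 ≈ 0.8571.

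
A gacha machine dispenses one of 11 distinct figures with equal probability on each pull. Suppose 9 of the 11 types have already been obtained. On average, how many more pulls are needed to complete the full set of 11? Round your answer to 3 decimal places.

Starting from 9 distinct types, each trial gives a new one with probability (11−i)/11 when i types are held, so the wait for the next new type is 11/(11−i).
E = 11/2 + 11/1 = 33/2 ≈ 16.500.

16.500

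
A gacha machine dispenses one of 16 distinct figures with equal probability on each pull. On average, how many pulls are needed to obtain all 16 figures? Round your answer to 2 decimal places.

54.09

After i distinct types are collected, each trial gives a new one with probability (16−i)/16, so the expected wait for the next new type is 16/(16−i).
E = 16/16 + 16/15 + 16/14 + 16/13 + 16/12 + 16/11 + 16/10 + 16/9 + 16/8 + 16/7 + 16/6 + 16/5 + 16/4 + 16/3 + 16/2 + 16/1 = 2436559/45045 ≈ 54.09.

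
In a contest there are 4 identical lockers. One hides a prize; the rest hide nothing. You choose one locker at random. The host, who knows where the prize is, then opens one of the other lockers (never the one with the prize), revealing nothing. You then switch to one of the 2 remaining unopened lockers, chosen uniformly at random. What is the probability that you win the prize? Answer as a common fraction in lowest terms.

Your original locker holds the prize with probability 1/4, so the other 3 collectively hold it with probability 3/4.
The host can always find an empty locker to open, so this doesn't change that 3/4; it is now spread over the 2 remaining unopened lockers.
P(win by switching) = (3/4) · (1/2) = 3/8.

3/8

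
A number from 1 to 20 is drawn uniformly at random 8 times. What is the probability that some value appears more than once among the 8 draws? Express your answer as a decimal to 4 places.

0.8016

P(all 8 different) = 20/20 · 19/20 · ··· · 13/20 ≈ 0.1984.
P(at least two equal) = 1 − 0.1984 = 0.8016.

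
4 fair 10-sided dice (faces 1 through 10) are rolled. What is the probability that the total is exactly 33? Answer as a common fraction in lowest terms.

3/250

There are 10^4 = 10000 equally likely outcomes.
The number of ordered 4-tuples from {1,…,10} summing to 33 is 120.
P(sum = 33) = 120/10000 = 3/250.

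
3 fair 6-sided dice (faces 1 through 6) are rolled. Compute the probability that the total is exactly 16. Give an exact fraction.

There are 6^3 = 216 equally likely outcomes.
The number of ordered 3-tuples from {1,…,6} summing to 16 is 6.
P(sum = 16) = 6/216 = 1/36.

1/36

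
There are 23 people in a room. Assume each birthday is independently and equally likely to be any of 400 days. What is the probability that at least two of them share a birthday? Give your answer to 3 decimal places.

0.475

It's easier to compute the probability that all 23 are distinct.
P(all distinct) = 400/400 · 399/400 · ··· · 378/400 ≈ 0.525.
So the probability of at least one match is 1 − 0.525 = 0.475.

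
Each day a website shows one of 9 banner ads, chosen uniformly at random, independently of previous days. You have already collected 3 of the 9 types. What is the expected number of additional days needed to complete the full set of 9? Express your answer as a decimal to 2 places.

22.05

Starting from 3 distinct types, each trial gives a new one with probability (9−i)/9 when i types are held, so the wait for the next new type is 9/(9−i).
E = 9/6 + 9/5 + 9/4 + 9/3 + 9/2 + 9/1 = 441/20 ≈ 22.05.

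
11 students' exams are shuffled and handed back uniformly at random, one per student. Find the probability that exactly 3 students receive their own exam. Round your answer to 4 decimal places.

Choose which 3 of the 11 are fixed: C(11,3) = 165 ways.
The remaining 8 must have no fixed point: D(8) = 14833.
P = 165·14833/39916800 = 2119/34560 ≈ 0.0613.

0.0613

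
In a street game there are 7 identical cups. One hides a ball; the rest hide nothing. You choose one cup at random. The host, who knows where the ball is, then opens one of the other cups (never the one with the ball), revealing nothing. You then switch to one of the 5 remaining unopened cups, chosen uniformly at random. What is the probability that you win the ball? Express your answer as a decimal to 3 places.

0.171

Your original cup holds the ball with probability 1/7, so the other 6 collectively hold it with probability 6/7.
The host can always find an empty cup to open, so this doesn't change that 6/7; it is now spread over the 5 remaining unopened cups.
P(win by switching) = (6/7) · (1/5) = 6/35 ≈ 0.171.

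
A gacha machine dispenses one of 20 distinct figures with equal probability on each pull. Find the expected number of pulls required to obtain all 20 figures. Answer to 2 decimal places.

After i distinct types are collected, each trial gives a new one with probability (20−i)/20, so the expected wait for the next new type is 20/(20−i).
E = 20/20 + 20/19 + 20/18 + 20/17 + 20/16 + 20/15 + 20/14 + 20/13 + 20/12 + 20/11 + 20/10 + 20/9 + 20/8 + 20/7 + 20/6 + 20/5 + 20/4 + 20/3 + 20/2 + 20/1 = 279175675/3879876 ≈ 71.95.

71.95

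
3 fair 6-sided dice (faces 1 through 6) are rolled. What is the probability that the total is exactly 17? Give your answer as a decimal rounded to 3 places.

0.014

There are 6^3 = 216 equally likely outcomes.
The number of ordered 3-tuples from {1,…,6} summing to 17 is 3.
P(sum = 17) = 3/216 = 1/72 ≈ 0.014.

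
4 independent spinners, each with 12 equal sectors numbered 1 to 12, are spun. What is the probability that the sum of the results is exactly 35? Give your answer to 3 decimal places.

There are 12^4 = 20736 equally likely outcomes.
The number of ordered 4-tuples from {1,…,12} summing to 35 is 544.
P(sum = 35) = 544/20736 = 17/648 ≈ 0.026.

0.026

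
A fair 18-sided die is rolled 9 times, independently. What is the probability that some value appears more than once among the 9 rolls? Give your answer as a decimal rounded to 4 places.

P(all 9 different) = 18/18 · 17/18 · ··· · 10/18 ≈ 0.0889.
P(at least two equal) = 1 − 0.0889 = 0.9111.

0.9111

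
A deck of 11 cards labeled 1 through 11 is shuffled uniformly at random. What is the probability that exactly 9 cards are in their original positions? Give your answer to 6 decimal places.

0.000001

Choose which 9 of the 11 are fixed: C(11,9) = 55 ways.
The remaining 2 must have no fixed point: D(2) = 1.
P = 55·1/39916800 = 1/725760 ≈ 0.000001.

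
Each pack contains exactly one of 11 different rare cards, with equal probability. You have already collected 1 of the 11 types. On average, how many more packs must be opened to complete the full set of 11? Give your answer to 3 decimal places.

Starting from 1 distinct type, each trial gives a new one with probability (11−i)/11 when i types are held, so the wait for the next new type is 11/(11−i).
E = 11/10 + 11/9 + 11/8 + 11/7 + 11/6 + 11/5 + 11/4 + 11/3 + 11/2 + 11/1 = 81191/2520 ≈ 32.219.

32.219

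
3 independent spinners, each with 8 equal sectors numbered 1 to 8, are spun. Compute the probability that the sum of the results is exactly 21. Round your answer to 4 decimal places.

0.0195

There are 8^3 = 512 equally likely outcomes.
The number of ordered 3-tuples from {1,…,8} summing to 21 is 10.
P(sum = 21) = 10/512 = 5/256 ≈ 0.0195.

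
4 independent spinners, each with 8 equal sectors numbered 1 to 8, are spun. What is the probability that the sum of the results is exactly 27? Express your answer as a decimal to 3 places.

There are 8^4 = 4096 equally likely outcomes.
The number of ordered 4-tuples from {1,…,8} summing to 27 is 56.
P(sum = 27) = 56/4096 = 7/512 ≈ 0.014.

0.014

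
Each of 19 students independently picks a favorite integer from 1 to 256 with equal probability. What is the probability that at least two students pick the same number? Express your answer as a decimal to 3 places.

It's easier to compute the probability that all 19 are distinct.
P(all distinct) = 256/256 · 255/256 · ··· · 238/256 ≈ 0.504.
So the probability of at least one match is 1 − 0.504 = 0.496.

0.496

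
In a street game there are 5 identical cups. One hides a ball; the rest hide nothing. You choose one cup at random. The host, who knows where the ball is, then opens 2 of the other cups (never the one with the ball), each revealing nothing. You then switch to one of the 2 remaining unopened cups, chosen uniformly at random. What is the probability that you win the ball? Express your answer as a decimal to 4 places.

0.4000

Your original cup holds the ball with probability 1/5, so the other 4 collectively hold it with probability 4/5.
The host can always find 2 empty cups to open, so the reveals don't change that 4/5; it is now spread over the 2 remaining unopened cups.
P(win by switching) = (4/5) · (1/2) = 2/5 ≈ 0.4000.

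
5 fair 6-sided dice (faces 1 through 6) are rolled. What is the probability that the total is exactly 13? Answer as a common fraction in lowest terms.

There are 6^5 = 7776 equally likely outcomes.
The number of ordered 5-tuples from {1,…,6} summing to 13 is 420.
P(sum = 13) = 420/7776 = 35/648.

35/648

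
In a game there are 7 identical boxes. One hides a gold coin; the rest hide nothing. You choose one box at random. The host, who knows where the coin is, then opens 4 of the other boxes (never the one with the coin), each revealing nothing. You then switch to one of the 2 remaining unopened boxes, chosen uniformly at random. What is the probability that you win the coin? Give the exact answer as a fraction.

Your original box holds the coin with probability 1/7, so the other 6 collectively hold it with probability 6/7.
The host can always find 4 empty boxes to open, so the reveals don't change that 6/7; it is now spread over the 2 remaining unopened boxes.
P(win by switching) = (6/7) · (1/2) = 3/7.

3/7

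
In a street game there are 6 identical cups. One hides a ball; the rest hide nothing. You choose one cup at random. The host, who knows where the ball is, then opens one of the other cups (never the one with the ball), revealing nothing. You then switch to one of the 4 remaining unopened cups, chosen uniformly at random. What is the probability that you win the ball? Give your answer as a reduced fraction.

Your original cup holds the ball with probability 1/6, so the other 5 collectively hold it with probability 5/6.
The host can always find an empty cup to open, so this doesn't change that 5/6; it is now spread over the 4 remaining unopened cups.
P(win by switching) = (5/6) · (1/4) = 5/24.

5/24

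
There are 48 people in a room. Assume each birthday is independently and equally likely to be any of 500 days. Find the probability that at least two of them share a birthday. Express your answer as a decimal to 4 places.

It's easier to compute the probability that all 48 are distinct.
P(all distinct) = 500/500 · 499/500 · ··· · 453/500 ≈ 0.0972.
So the probability of at least one match is 1 − 0.0972 = 0.9028.

0.9028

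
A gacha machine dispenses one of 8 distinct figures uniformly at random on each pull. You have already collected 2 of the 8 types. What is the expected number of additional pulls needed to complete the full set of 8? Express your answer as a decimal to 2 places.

Starting from 2 distinct types, each trial gives a new one with probability (8−i)/8 when i types are held, so the wait for the next new type is 8/(8−i).
E = 8/6 + 8/5 + 8/4 + 8/3 + 8/2 + 8/1 = 98/5 ≈ 19.60.

19.60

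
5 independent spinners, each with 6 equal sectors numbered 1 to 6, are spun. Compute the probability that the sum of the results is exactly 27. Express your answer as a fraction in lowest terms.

There are 6^5 = 7776 equally likely outcomes.
The number of ordered 5-tuples from {1,…,6} summing to 27 is 35.
P(sum = 27) = 35/7776.

35/7776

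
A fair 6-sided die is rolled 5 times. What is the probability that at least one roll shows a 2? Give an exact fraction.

4651/7776

P(no roll shows a 2) = (5/6)^5 = 3125/7776.
P(at least one) = 1 − 3125/7776 = 4651/7776.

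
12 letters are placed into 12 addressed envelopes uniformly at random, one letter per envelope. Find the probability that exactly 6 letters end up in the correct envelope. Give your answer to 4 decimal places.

0.0005

Choose which 6 of the 12 are fixed: C(12,6) = 924 ways.
The remaining 6 must have no fixed point: D(6) = 265.
P = 924·265/479001600 = 53/103680 ≈ 0.0005.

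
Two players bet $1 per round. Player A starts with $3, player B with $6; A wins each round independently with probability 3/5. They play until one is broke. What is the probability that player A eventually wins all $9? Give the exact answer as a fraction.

Let r = q/p = (2/5)/(3/5) = 2/3. The recurrence P(i) = p·P(i+1) + q·P(i−1) with P(0)=0, P(9)=1 gives P(i) = (1 − r^i)/(1 − r^9).
P(3) = (1 − (2/3)^3) / (1 − (2/3)^9) = 729/1009.

729/1009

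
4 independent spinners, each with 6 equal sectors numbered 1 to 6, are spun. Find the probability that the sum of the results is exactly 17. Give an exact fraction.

13/162

There are 6^4 = 1296 equally likely outcomes.
The number of ordered 4-tuples from {1,…,6} summing to 17 is 104.
P(sum = 17) = 104/1296 = 13/162.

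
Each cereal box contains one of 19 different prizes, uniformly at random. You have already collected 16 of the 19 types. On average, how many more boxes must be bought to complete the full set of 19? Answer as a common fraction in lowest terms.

209/6

Starting from 16 distinct types, each trial gives a new one with probability (19−i)/19 when i types are held, so the wait for the next new type is 19/(19−i).
E = 19/3 + 19/2 + 19/1 = 209/6.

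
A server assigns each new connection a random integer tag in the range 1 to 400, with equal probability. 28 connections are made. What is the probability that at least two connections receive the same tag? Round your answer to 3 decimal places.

0.620

It's easier to compute the probability that all 28 are distinct.
P(all distinct) = 400/400 · 399/400 · ··· · 373/400 ≈ 0.380.
So the probability of at least one match is 1 − 0.380 = 0.620.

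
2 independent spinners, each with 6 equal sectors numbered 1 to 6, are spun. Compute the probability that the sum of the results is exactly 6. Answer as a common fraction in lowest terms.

5/36

There are 6^2 = 36 equally likely outcomes.
The number of ordered 2-tuples from {1,…,6} summing to 6 is 5.
P(sum = 6) = 5/36.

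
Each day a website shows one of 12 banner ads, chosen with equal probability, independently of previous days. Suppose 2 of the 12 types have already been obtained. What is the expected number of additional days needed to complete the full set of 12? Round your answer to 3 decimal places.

Starting from 2 distinct types, each trial gives a new one with probability (12−i)/12 when i types are held, so the wait for the next new type is 12/(12−i).
E = 12/10 + 12/9 + 12/8 + 12/7 + 12/6 + 12/5 + 12/4 + 12/3 + 12/2 + 12/1 = 7381/210 ≈ 35.148.

35.148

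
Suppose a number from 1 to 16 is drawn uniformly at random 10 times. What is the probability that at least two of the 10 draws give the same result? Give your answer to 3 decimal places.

0.974

P(all 10 different) = 16/16 · 15/16 · ··· · 7/16 ≈ 0.026.
P(at least two equal) = 1 − 0.026 = 0.974.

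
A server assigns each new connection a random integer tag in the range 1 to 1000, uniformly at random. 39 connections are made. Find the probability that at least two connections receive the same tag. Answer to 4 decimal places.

It's easier to compute the probability that all 39 are distinct.
P(all distinct) = 1000/1000 · 999/1000 · ··· · 962/1000 ≈ 0.4720.
So the probability of at least one match is 1 − 0.4720 = 0.5280.

0.5280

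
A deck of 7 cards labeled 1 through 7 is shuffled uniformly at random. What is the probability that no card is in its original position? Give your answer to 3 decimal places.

This is the derangement probability: permutations of 7 with no fixed point.
D(7) = 7! · (1 − 1/1! + 1/2! − ··· + (−1)^7/7!) = 1854.
P = 1854/5040 = 103/280 ≈ 0.368.

0.368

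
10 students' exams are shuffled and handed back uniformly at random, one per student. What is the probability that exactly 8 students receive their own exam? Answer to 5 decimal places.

Choose which 8 of the 10 are fixed: C(10,8) = 45 ways.
The remaining 2 must have no fixed point: D(2) = 1.
P = 45·1/3628800 = 1/80640 ≈ 0.00001.

0.00001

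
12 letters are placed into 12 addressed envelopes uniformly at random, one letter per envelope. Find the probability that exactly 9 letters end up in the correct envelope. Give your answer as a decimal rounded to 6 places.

Choose which 9 of the 12 are fixed: C(12,9) = 220 ways.
The remaining 3 must have no fixed point: D(3) = 2.
P = 220·2/479001600 = 1/1088640 ≈ 0.000001.

0.000001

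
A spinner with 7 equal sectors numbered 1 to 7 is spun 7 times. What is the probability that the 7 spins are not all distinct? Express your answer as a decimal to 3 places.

0.994

P(all 7 different) = 7/7 · 6/7 · ··· · 1/7 ≈ 0.006.
P(at least two equal) = 1 − 0.006 = 0.994.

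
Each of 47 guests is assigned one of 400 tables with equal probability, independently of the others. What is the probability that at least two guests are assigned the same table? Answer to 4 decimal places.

It's easier to compute the probability that all 47 are distinct.
P(all distinct) = 400/400 · 399/400 · ··· · 354/400 ≈ 0.0600.
So the probability of at least one match is 1 − 0.0600 = 0.9400.

0.9400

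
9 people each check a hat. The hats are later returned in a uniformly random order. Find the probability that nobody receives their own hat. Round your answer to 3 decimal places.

0.368

This is the derangement probability: permutations of 9 with no fixed point.
D(9) = 9! · (1 − 1/1! + 1/2! − ··· + (−1)^9/9!) = 133496.
P = 133496/362880 = 16687/45360 ≈ 0.368.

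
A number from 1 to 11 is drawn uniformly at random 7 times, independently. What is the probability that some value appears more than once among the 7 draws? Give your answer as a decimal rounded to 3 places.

0.915

P(all 7 different) = 11/11 · 10/11 · ··· · 5/11 ≈ 0.085.
P(at least two equal) = 1 − 0.085 = 0.915.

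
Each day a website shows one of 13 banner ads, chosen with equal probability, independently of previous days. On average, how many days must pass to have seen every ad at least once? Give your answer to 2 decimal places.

After i distinct types are collected, each trial gives a new one with probability (13−i)/13, so the expected wait for the next new type is 13/(13−i).
E = 13/13 + 13/12 + 13/11 + 13/10 + 13/9 + 13/8 + 13/7 + 13/6 + 13/5 + 13/4 + 13/3 + 13/2 + 13/1 = 1145993/27720 ≈ 41.34.

41.34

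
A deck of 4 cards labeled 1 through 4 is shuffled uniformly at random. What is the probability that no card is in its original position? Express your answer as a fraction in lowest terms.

3/8

This is the derangement probability: permutations of 4 with no fixed point.
D(4) = 4! · (1 − 1/1! + 1/2! − ··· + (−1)^4/4!) = 9.
P = 9/24 = 3/8.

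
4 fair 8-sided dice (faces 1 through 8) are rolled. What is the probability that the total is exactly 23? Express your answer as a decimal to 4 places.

There are 8^4 = 4096 equally likely outcomes.
The number of ordered 4-tuples from {1,…,8} summing to 23 is 204.
P(sum = 23) = 204/4096 = 51/1024 ≈ 0.0498.

0.0498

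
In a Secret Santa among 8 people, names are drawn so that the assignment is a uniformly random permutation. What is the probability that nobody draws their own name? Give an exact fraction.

This is the derangement probability: permutations of 8 with no fixed point.
D(8) = 8! · (1 − 1/1! + 1/2! − ··· + (−1)^8/8!) = 14833.
P = 14833/40320 = 2119/5760.

2119/5760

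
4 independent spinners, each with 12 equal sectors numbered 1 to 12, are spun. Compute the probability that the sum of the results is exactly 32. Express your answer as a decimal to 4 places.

0.0400

There are 12^4 = 20736 equally likely outcomes.
The number of ordered 4-tuples from {1,…,12} summing to 32 is 829.
P(sum = 32) = 829/20736 ≈ 0.0400.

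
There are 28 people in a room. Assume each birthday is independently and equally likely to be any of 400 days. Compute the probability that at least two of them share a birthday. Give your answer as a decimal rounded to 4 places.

0.6199

It's easier to compute the probability that all 28 are distinct.
P(all distinct) = 400/400 · 399/400 · ··· · 373/400 ≈ 0.3801.
So the probability of at least one match is 1 − 0.3801 = 0.6199.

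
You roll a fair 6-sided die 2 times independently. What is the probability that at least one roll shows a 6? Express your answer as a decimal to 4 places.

0.3056

P(no roll shows a 6) = (5/6)^2 ≈ 0.6944.
P(at least one) = 1 − 0.6944 = 0.3056.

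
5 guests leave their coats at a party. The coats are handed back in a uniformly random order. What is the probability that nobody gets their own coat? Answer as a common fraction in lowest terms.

11/30

This is the derangement probability: permutations of 5 with no fixed point.
D(5) = 5! · (1 − 1/1! + 1/2! − ··· + (−1)^5/5!) = 44.
P = 44/120 = 11/30.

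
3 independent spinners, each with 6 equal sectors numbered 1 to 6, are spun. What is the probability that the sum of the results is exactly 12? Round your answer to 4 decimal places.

0.1157

There are 6^3 = 216 equally likely outcomes.
The number of ordered 3-tuples from {1,…,6} summing to 12 is 25.
P(sum = 12) = 25/216 ≈ 0.1157.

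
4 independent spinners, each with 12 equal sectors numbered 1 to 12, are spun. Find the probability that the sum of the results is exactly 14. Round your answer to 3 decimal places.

0.014

There are 12^4 = 20736 equally likely outcomes.
The number of ordered 4-tuples from {1,…,12} summing to 14 is 286.
P(sum = 14) = 286/20736 = 143/10368 ≈ 0.014.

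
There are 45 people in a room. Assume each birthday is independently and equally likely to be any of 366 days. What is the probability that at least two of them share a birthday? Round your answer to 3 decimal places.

It's easier to compute the probability that all 45 are distinct.
P(all distinct) = 366/366 · 365/366 · ··· · 322/366 ≈ 0.060.
So the probability of at least one match is 1 − 0.060 = 0.940.

0.940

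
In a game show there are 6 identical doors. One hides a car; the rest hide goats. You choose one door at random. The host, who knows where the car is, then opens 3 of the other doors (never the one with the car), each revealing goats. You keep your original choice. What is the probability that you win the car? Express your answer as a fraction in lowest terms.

1/6

The host can always open 3 empty doors regardless of your choice, so the reveals give no information about your original door.
P(win by staying) = 1/6.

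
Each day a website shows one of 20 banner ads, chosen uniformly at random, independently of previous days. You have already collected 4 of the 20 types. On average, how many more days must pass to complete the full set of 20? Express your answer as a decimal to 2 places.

Starting from 4 distinct types, each trial gives a new one with probability (20−i)/20 when i types are held, so the wait for the next new type is 20/(20−i).
E = 20/16 + 20/15 + 20/14 + 20/13 + 20/12 + 20/11 + 20/10 + 20/9 + 20/8 + 20/7 + 20/6 + 20/5 + 20/4 + 20/3 + 20/2 + 20/1 = 2436559/36036 ≈ 67.61.

67.61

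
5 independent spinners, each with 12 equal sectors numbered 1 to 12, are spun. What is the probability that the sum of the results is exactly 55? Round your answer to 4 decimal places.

There are 12^5 = 248832 equally likely outcomes.
The number of ordered 5-tuples from {1,…,12} summing to 55 is 126.
P(sum = 55) = 126/248832 = 7/13824 ≈ 0.0005.

0.0005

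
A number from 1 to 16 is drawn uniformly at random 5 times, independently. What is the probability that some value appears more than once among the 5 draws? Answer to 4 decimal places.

P(all 5 different) = 16/16 · 15/16 · ··· · 12/16 ≈ 0.4999.
P(at least two equal) = 1 − 0.4999 = 0.5001.

0.5001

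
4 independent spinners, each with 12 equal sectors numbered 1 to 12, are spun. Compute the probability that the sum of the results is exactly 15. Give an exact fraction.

91/5184

There are 12^4 = 20736 equally likely outcomes.
The number of ordered 4-tuples from {1,…,12} summing to 15 is 364.
P(sum = 15) = 364/20736 = 91/5184.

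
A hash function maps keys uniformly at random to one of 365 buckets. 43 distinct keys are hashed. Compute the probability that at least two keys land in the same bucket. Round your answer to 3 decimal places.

It's easier to compute the probability that all 43 are distinct.
P(all distinct) = 365/365 · 364/365 · ··· · 323/365 ≈ 0.076.
So the probability of at least one match is 1 − 0.076 = 0.924.

0.924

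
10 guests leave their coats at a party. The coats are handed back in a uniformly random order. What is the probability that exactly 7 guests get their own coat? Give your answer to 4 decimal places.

Choose which 7 of the 10 are fixed: C(10,7) = 120 ways.
The remaining 3 must have no fixed point: D(3) = 2.
P = 120·2/3628800 = 1/15120 ≈ 0.0001.

0.0001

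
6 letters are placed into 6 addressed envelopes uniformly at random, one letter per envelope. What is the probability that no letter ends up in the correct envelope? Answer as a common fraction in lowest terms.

53/144

This is the derangement probability: permutations of 6 with no fixed point.
D(6) = 6! · (1 − 1/1! + 1/2! − ··· + (−1)^6/6!) = 265.
P = 265/720 = 53/144.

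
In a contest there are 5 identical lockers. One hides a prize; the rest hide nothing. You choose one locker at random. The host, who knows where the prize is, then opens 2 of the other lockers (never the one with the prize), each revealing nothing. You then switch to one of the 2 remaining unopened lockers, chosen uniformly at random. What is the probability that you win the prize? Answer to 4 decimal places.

Your original locker holds the prize with probability 1/5, so the other 4 collectively hold it with probability 4/5.
The host can always find 2 empty lockers to open, so the reveals don't change that 4/5; it is now spread over the 2 remaining unopened lockers.
P(win by switching) = (4/5) · (1/2) = 2/5 ≈ 0.4000.

0.4000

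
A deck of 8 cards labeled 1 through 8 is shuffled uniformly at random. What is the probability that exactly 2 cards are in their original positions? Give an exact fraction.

53/288

Choose which 2 of the 8 are fixed: C(8,2) = 28 ways.
The remaining 6 must have no fixed point: D(6) = 265.
P = 28·265/40320 = 53/288.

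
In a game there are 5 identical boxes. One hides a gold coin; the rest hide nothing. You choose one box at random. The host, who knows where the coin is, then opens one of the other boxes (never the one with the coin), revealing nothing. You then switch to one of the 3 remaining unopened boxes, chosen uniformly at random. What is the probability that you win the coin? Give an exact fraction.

Your original box holds the coin with probability 1/5, so the other 4 collectively hold it with probability 4/5.
The host can always find an empty box to open, so this doesn't change that 4/5; it is now spread over the 3 remaining unopened boxes.
P(win by switching) = (4/5) · (1/3) = 4/15.

4/15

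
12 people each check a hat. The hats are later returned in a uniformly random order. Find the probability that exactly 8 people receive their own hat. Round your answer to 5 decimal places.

Choose which 8 of the 12 are fixed: C(12,8) = 495 ways.
The remaining 4 must have no fixed point: D(4) = 9.
P = 495·9/479001600 = 1/107520 ≈ 0.00001.

0.00001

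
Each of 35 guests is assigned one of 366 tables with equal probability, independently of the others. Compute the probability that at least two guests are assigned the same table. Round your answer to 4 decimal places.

It's easier to compute the probability that all 35 are distinct.
P(all distinct) = 366/366 · 365/366 · ··· · 332/366 ≈ 0.1865.
So the probability of at least one match is 1 − 0.1865 = 0.8135.

0.8135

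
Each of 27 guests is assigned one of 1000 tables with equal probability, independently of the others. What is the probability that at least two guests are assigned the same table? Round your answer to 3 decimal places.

0.298

It's easier to compute the probability that all 27 are distinct.
P(all distinct) = 1000/1000 · 999/1000 · ··· · 974/1000 ≈ 0.702.
So the probability of at least one match is 1 − 0.702 = 0.298.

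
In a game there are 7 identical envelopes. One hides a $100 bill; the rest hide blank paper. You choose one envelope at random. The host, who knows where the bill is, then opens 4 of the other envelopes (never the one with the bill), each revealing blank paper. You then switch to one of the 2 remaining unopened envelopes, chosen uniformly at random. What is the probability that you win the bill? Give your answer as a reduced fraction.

Your original envelope holds the bill with probability 1/7, so the other 6 collectively hold it with probability 6/7.
The host can always find 4 empty envelopes to open, so the reveals don't change that 6/7; it is now spread over the 2 remaining unopened envelopes.
P(win by switching) = (6/7) · (1/2) = 3/7.

3/7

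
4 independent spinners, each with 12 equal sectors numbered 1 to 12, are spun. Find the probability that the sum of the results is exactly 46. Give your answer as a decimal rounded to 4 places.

0.0005

There are 12^4 = 20736 equally likely outcomes.
The number of ordered 4-tuples from {1,…,12} summing to 46 is 10.
P(sum = 46) = 10/20736 = 5/10368 ≈ 0.0005.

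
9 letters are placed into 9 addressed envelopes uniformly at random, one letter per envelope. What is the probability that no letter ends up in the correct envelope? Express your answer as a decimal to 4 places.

This is the derangement probability: permutations of 9 with no fixed point.
D(9) = 9! · (1 − 1/1! + 1/2! − ··· + (−1)^9/9!) = 133496.
P = 133496/362880 = 16687/45360 ≈ 0.3679.

0.3679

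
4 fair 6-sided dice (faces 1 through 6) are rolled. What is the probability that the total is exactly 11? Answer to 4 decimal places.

There are 6^4 = 1296 equally likely outcomes.
The number of ordered 4-tuples from {1,…,6} summing to 11 is 104.
P(sum = 11) = 104/1296 = 13/162 ≈ 0.0802.

0.0802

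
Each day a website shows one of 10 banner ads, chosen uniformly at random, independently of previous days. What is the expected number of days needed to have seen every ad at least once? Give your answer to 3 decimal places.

After i distinct types are collected, each trial gives a new one with probability (10−i)/10, so the expected wait for the next new type is 10/(10−i).
E = 10/10 + 10/9 + 10/8 + 10/7 + 10/6 + 10/5 + 10/4 + 10/3 + 10/2 + 10/1 = 7381/252 ≈ 29.290.

29.290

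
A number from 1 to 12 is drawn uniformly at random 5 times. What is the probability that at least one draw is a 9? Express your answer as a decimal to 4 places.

P(no draw is a 9) = (11/12)^5 ≈ 0.6472.
P(at least one) = 1 − 0.6472 = 0.3528.

0.3528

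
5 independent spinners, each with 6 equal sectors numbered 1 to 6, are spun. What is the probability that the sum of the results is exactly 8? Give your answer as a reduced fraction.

35/7776

There are 6^5 = 7776 equally likely outcomes.
The number of ordered 5-tuples from {1,…,6} summing to 8 is 35.
P(sum = 8) = 35/7776.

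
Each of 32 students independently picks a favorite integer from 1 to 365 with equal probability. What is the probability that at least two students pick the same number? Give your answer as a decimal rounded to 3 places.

0.753

It's easier to compute the probability that all 32 are distinct.
P(all distinct) = 365/365 · 364/365 · ··· · 334/365 ≈ 0.247.
So the probability of at least one match is 1 − 0.247 = 0.753.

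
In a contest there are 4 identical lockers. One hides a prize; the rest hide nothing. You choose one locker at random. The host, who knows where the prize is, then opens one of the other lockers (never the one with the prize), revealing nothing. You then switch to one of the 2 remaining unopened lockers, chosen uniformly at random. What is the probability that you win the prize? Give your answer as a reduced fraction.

Your original locker holds the prize with probability 1/4, so the other 3 collectively hold it with probability 3/4.
The host can always find an empty locker to open, so this doesn't change that 3/4; it is now spread over the 2 remaining unopened lockers.
P(win by switching) = (3/4) · (1/2) = 3/8.

3/8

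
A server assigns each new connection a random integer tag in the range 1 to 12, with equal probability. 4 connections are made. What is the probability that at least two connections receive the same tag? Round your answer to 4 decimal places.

0.4271

It's easier to compute the probability that all 4 are distinct.
P(all distinct) = 12/12 · 11/12 · ··· · 9/12 ≈ 0.5729.
So the probability of at least one match is 1 − 0.5729 = 0.4271.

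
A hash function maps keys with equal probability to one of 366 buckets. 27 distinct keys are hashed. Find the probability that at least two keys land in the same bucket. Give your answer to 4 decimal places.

It's easier to compute the probability that all 27 are distinct.
P(all distinct) = 366/366 · 365/366 · ··· · 340/366 ≈ 0.3742.
So the probability of at least one match is 1 − 0.3742 = 0.6258.

0.6258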